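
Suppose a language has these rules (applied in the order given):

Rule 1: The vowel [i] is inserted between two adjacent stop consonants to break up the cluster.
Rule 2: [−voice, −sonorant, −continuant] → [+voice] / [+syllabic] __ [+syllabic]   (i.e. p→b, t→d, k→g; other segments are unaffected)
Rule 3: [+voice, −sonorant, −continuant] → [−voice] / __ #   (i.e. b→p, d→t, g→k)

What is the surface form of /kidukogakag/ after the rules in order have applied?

kidugogagak

Rule 1 (stop-cluster i-epenthesis): no segment meets the environment; /kidukogakag/ is unchanged.
Rule 2 (intervocalic voicing): /k/ is a voiceless stop between vowels /u/ and /o/, so it voices to [g]. /k/ is a voiceless stop between vowels /a/ and /a/, so it voices to [g]. /kidukogakag/ → kidugogagag.
Rule 3 (final devoicing): /g/ is a voiced stop in word-final position, so it devoices to [k]. /kidugogagag/ → kidugogagak.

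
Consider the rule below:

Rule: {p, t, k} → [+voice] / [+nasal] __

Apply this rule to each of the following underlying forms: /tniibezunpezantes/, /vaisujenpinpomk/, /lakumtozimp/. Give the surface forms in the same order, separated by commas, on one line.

tniibezunbezandes, vaisujenbinbomg, lakumdozimb

/tniibezunpezantes/: /p/ is a voiceless stop immediately after the nasal /n/, so it voices to [b]. /t/ is a voiceless stop immediately after the nasal /n/, so it voices to [d]. → [tniibezunbezandes].
/vaisujenpinpomk/: /p/ is a voiceless stop immediately after the nasal /n/, so it voices to [b]. /p/ is a voiceless stop immediately after the nasal /n/, so it voices to [b]. /k/ is a voiceless stop immediately after the nasal /m/, so it voices to [g]. → [vaisujenbinbomg].
/lakumtozimp/: /t/ is a voiceless stop immediately after the nasal /m/, so it voices to [d]. /p/ is a voiceless stop immediately after the nasal /m/, so it voices to [b]. → [lakumdozimb].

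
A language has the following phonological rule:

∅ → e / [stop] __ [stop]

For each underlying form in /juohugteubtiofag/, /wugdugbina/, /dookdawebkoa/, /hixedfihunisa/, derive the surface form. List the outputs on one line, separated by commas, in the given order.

/juohugteubtiofag/: /g/ and /t/ form a stop–stop cluster, so [e] is inserted between them. /b/ and /t/ form a stop–stop cluster, so [e] is inserted between them. → [juohugeteubetiofag].
/wugdugbina/: /g/ and /d/ form a stop–stop cluster, so [e] is inserted between them. /g/ and /b/ form a stop–stop cluster, so [e] is inserted between them. → [wugedugebina].
/dookdawebkoa/: /k/ and /d/ form a stop–stop cluster, so [e] is inserted between them. /b/ and /k/ form a stop–stop cluster, so [e] is inserted between them. → [dookedawebekoa].
/hixedfihunisa/: the rule's environment is not met; surfaces unchanged as [hixedfihunisa].

juohugeteubetiofag, wugedugebina, dookedawebekoa, hixedfihunisa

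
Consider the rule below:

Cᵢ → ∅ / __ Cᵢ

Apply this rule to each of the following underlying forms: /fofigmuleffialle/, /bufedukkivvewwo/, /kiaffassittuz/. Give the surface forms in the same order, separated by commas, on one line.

/fofigmuleffialle/: /ff/ is a geminate; the first /f/ deletes. /ll/ is a geminate; the first /l/ deletes. → [fofigmulefiale].
/bufedukkivvewwo/: /kk/ is a geminate; the first /k/ deletes. /vv/ is a geminate; the first /v/ deletes. /ww/ is a geminate; the first /w/ deletes. → [bufedukivewo].
/kiaffassittuz/: /ff/ is a geminate; the first /f/ deletes. /ss/ is a geminate; the first /s/ deletes. /tt/ is a geminate; the first /t/ deletes. → [kiafasituz].

fofigmulefiale, bufedukivewo, kiafasituz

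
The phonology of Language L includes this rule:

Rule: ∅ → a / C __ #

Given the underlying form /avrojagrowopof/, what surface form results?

the form ends in the consonant /f/, so [a] is inserted word-finally.
Surface form: [avrojagrowopofa].

avrojagrowopofa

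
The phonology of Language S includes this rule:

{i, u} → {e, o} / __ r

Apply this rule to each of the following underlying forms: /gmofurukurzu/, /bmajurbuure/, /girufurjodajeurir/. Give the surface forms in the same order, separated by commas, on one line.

gmoforukorzu, bmajorbuore, geruforjodajeorer

/gmofurukurzu/: /u/ is a high vowel immediately before /r/, so it lowers to [o]. /u/ is a high vowel immediately before /r/, so it lowers to [o]. → [gmoforukorzu].
/bmajurbuure/: /u/ is a high vowel immediately before /r/, so it lowers to [o]. /u/ is a high vowel immediately before /r/, so it lowers to [o]. → [bmajorbuore].
/girufurjodajeurir/: /i/ is a high vowel immediately before /r/, so it lowers to [e]. /u/ is a high vowel immediately before /r/, so it lowers to [o]. /u/ is a high vowel immediately before /r/, so it lowers to [o]. /i/ is a high vowel immediately before /r/, so it lowers to [e]. → [geruforjodajeorer].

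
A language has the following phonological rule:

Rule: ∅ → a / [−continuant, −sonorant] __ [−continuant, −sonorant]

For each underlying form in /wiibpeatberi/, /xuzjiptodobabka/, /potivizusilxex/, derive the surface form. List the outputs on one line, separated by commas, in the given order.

/wiibpeatberi/: /b/ and /p/ form a stop–stop cluster, so [a] is inserted between them. /t/ and /b/ form a stop–stop cluster, so [a] is inserted between them. → [wiibapeataberi].
/xuzjiptodobabka/: /p/ and /t/ form a stop–stop cluster, so [a] is inserted between them. /b/ and /k/ form a stop–stop cluster, so [a] is inserted between them. → [xuzjipatodobabaka].
/potivizusilxex/: the rule's environment is not met; surfaces unchanged as [potivizusilxex].

wiibapeataberi, xuzjipatodobabaka, potivizusilxex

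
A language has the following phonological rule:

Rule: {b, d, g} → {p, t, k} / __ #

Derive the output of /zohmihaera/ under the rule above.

zohmihaera

No segment of /zohmihaera/ meets the structural description of the rule, so the form surfaces unchanged.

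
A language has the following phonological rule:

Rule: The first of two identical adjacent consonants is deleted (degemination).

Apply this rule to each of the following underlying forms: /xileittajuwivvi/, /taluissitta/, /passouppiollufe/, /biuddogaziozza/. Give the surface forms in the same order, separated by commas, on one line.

/xileittajuwivvi/: /tt/ is a geminate; the first /t/ deletes. /vv/ is a geminate; the first /v/ deletes. → [xileitajuwivi].
/taluissitta/: /ss/ is a geminate; the first /s/ deletes. /tt/ is a geminate; the first /t/ deletes. → [taluisita].
/passouppiollufe/: /ss/ is a geminate; the first /s/ deletes. /pp/ is a geminate; the first /p/ deletes. /ll/ is a geminate; the first /l/ deletes. → [pasoupiolufe].
/biuddogaziozza/: /dd/ is a geminate; the first /d/ deletes. /zz/ is a geminate; the first /z/ deletes. → [biudogazioza].

xileitajuwivi, taluisita, pasoupiolufe, biudogazioza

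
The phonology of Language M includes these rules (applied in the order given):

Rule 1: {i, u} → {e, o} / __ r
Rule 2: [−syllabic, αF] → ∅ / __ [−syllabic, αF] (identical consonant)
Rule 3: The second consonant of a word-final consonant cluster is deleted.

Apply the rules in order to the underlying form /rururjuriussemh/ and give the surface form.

Rule 1 (pre-rhotic lowering): /u/ is a high vowel immediately before /r/, so it lowers to [o]. /u/ is a high vowel immediately before /r/, so it lowers to [o]. /u/ is a high vowel immediately before /r/, so it lowers to [o]. /rururjuriussemh/ → rororjoriussemh.
Rule 2 (degemination): /ss/ is a geminate; the first /s/ deletes. /rororjoriussemh/ → rororjoriusemh.
Rule 3 (final cluster simplification): /h/ is the second consonant of a word-final cluster /mh/, so it deletes. /rororjoriusemh/ → rororjoriusem.

rororjoriusem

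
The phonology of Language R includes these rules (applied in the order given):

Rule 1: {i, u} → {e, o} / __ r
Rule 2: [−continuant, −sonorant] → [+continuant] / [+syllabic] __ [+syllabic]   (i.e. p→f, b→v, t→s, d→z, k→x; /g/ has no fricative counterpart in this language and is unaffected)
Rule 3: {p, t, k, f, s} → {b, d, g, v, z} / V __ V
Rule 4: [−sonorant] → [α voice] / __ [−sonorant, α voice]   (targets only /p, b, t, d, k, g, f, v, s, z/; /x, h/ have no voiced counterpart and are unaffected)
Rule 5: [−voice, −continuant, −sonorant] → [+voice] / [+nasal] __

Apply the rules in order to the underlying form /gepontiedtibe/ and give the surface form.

Rule 1 (pre-rhotic lowering): no segment meets the environment; /gepontiedtibe/ is unchanged.
Rule 2 (intervocalic spirantization): /p/ is a stop between vowels /e/ and /o/, so it spirantizes to the fricative [f]. /b/ is a stop between vowels /i/ and /e/, so it spirantizes to the fricative [v]. /gepontiedtibe/ → gefontiedtive.
Rule 3 (intervocalic voicing): /f/ is a voiceless obstruent between vowels /e/ and /o/, so it voices to [v]. /gefontiedtive/ → gevontiedtive.
Rule 4 (regressive voicing assimilation): /d/ precedes the voiceless obstruent /t/, so it devoices to [t] by assimilation. /gevontiedtive/ → gevontiettive.
Rule 5 (post-nasal voicing): /t/ is a voiceless stop immediately after the nasal /n/, so it voices to [d]. /gevontiettive/ → gevondiettive.

gevondiettive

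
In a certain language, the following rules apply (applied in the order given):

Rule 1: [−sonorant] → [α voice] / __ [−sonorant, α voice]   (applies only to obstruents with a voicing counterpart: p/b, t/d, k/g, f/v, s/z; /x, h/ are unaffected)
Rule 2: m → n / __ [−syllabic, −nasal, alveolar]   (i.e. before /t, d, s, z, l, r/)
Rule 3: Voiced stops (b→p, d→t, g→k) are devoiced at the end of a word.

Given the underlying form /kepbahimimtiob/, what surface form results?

Rule 1 (regressive voicing assimilation): /p/ precedes the voiced obstruent /b/, so it voices to [b] by assimilation. /kepbahimimtiob/ → kebbahimimtiob.
Rule 2 (nasal place assimilation): /m/ precedes the alveolar consonant /t/, so it assimilates in place to [n]. /kebbahimimtiob/ → kebbahimintiob.
Rule 3 (final devoicing): /b/ is a voiced stop in word-final position, so it devoices to [p]. /kebbahimintiob/ → kebbahimintiop.

kebbahimintiop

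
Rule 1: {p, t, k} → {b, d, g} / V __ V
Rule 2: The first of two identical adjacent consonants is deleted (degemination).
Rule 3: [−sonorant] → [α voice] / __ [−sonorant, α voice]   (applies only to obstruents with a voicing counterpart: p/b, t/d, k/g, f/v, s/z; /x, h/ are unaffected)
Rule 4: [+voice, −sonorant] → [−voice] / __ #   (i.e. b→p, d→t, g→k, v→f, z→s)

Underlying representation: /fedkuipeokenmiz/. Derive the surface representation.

fetkuibeogenmis

Rule 1 (intervocalic voicing): /p/ is a voiceless stop between vowels /i/ and /e/, so it voices to [b]. /k/ is a voiceless stop between vowels /o/ and /e/, so it voices to [g]. /fedkuipeokenmiz/ → fedkuibeogenmiz.
Rule 2 (degemination): no segment meets the environment; /fedkuibeogenmiz/ is unchanged.
Rule 3 (regressive voicing assimilation): /d/ precedes the voiceless obstruent /k/, so it devoices to [t] by assimilation. /fedkuibeogenmiz/ → fetkuibeogenmiz.
Rule 4 (final devoicing): /z/ is a voiced obstruent in word-final position, so it devoices to [s]. /fetkuibeogenmiz/ → fetkuibeogenmis.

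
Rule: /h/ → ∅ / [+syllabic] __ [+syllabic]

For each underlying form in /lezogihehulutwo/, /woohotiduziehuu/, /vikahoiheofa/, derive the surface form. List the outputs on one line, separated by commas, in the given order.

/lezogihehulutwo/: /h/ occurs between vowels /i/ and /e/, so it deletes. /h/ occurs between vowels /e/ and /u/, so it deletes. → [lezogieulutwo].
/woohotiduziehuu/: /h/ occurs between vowels /o/ and /o/, so it deletes. /h/ occurs between vowels /e/ and /u/, so it deletes. → [woootiduzieuu].
/vikahoiheofa/: /h/ occurs between vowels /a/ and /o/, so it deletes. /h/ occurs between vowels /i/ and /e/, so it deletes. → [vikaoieofa].

lezogieulutwo, woootiduzieuu, vikaoieofa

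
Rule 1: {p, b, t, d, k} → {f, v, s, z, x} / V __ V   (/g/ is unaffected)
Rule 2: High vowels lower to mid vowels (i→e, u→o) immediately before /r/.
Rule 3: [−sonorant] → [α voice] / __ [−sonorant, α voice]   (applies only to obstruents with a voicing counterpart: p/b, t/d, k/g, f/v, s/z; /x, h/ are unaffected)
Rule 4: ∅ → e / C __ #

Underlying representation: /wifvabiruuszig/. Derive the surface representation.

wivvaveruuzzige

Rule 1 (intervocalic spirantization): /b/ is a stop between vowels /a/ and /i/, so it spirantizes to the fricative [v]. /wifvabiruuszig/ → wifvaviruuszig.
Rule 2 (pre-rhotic lowering): /i/ is a high vowel immediately before /r/, so it lowers to [e]. /wifvaviruuszig/ → wifvaveruuszig.
Rule 3 (regressive voicing assimilation): /f/ precedes the voiced obstruent /v/, so it voices to [v] by assimilation. /s/ precedes the voiced obstruent /z/, so it voices to [z] by assimilation. /wifvaveruuszig/ → wivvaveruuzzig.
Rule 4 (final e-epenthesis): the form ends in the consonant /g/, so [e] is inserted word-finally. /wivvaveruuzzig/ → wivvaveruuzzige.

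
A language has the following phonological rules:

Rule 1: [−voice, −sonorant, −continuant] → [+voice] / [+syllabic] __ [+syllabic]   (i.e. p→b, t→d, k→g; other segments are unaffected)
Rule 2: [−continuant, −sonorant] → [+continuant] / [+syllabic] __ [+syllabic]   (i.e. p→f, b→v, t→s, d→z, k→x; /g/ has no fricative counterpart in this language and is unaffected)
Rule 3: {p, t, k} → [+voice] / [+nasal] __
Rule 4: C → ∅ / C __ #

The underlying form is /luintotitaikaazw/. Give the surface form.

Rule 1 (intervocalic voicing): /t/ is a voiceless stop between vowels /o/ and /i/, so it voices to [d]. /t/ is a voiceless stop between vowels /i/ and /a/, so it voices to [d]. /k/ is a voiceless stop between vowels /i/ and /a/, so it voices to [g]. /luintotitaikaazw/ → luintodidaigaazw.
Rule 2 (intervocalic spirantization): /d/ is a stop between vowels /o/ and /i/, so it spirantizes to the fricative [z]. /d/ is a stop between vowels /i/ and /a/, so it spirantizes to the fricative [z]. /luintodidaigaazw/ → luintozizaigaazw.
Rule 3 (post-nasal voicing): /t/ is a voiceless stop immediately after the nasal /n/, so it voices to [d]. /luintozizaigaazw/ → luindozizaigaazw.
Rule 4 (final cluster simplification): /w/ is the second consonant of a word-final cluster /zw/, so it deletes. /luindozizaigaazw/ → luindozizaigaaz.

luindozizaigaaz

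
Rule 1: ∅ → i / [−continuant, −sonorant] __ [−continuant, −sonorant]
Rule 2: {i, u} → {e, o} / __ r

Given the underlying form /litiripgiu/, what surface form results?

Rule 1 (stop-cluster i-epenthesis): /p/ and /g/ form a stop–stop cluster, so [i] is inserted between them. /litiripgiu/ → litiripigiu.
Rule 2 (pre-rhotic lowering): /i/ is a high vowel immediately before /r/, so it lowers to [e]. /litiripigiu/ → literipigiu.

literipigiu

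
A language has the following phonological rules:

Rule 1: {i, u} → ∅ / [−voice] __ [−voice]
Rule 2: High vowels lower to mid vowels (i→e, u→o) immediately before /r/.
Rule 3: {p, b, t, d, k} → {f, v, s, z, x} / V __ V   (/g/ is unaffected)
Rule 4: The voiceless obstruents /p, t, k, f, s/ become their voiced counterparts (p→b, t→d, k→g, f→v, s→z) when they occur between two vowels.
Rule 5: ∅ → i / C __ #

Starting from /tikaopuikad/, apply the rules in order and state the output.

Rule 1 (high vowel syncope): /i/ is a high vowel flanked by voiceless consonants /t/ and /k/, so it deletes. /tikaopuikad/ → tkaopuikad.
Rule 2 (pre-rhotic lowering): no segment meets the environment; /tkaopuikad/ is unchanged.
Rule 3 (intervocalic spirantization): /p/ is a stop between vowels /o/ and /u/, so it spirantizes to the fricative [f]. /k/ is a stop between vowels /i/ and /a/, so it spirantizes to the fricative [x]. /tkaopuikad/ → tkaofuixad.
Rule 4 (intervocalic voicing): /f/ is a voiceless obstruent between vowels /o/ and /u/, so it voices to [v]. /tkaofuixad/ → tkaovuixad.
Rule 5 (final i-epenthesis): the form ends in the consonant /d/, so [i] is inserted word-finally. /tkaovuixad/ → tkaovuixadi.

tkaovuixadi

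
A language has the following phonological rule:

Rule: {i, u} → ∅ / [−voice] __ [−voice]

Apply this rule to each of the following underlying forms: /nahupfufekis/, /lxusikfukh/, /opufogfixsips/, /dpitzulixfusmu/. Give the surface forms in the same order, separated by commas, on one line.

/nahupfufekis/: /u/ is a high vowel flanked by voiceless consonants /h/ and /p/, so it deletes. /u/ is a high vowel flanked by voiceless consonants /f/ and /f/, so it deletes. /i/ is a high vowel flanked by voiceless consonants /k/ and /s/, so it deletes. → [nahpffeks].
/lxusikfukh/: /u/ is a high vowel flanked by voiceless consonants /x/ and /s/, so it deletes. /i/ is a high vowel flanked by voiceless consonants /s/ and /k/, so it deletes. /u/ is a high vowel flanked by voiceless consonants /f/ and /k/, so it deletes. → [lxskfkh].
/opufogfixsips/: /u/ is a high vowel flanked by voiceless consonants /p/ and /f/, so it deletes. /i/ is a high vowel flanked by voiceless consonants /f/ and /x/, so it deletes. /i/ is a high vowel flanked by voiceless consonants /s/ and /p/, so it deletes. → [opfogfxsps].
/dpitzulixfusmu/: /i/ is a high vowel flanked by voiceless consonants /p/ and /t/, so it deletes. /u/ is a high vowel flanked by voiceless consonants /f/ and /s/, so it deletes. → [dptzulixfsmu].

nahpffeks, lxskfkh, opfogfxsps, dptzulixfsmu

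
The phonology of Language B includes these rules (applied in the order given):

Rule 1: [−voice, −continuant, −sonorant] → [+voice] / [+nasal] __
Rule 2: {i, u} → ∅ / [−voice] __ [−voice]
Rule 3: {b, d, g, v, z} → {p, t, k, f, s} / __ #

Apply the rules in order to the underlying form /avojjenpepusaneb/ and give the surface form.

Rule 1 (post-nasal voicing): /p/ is a voiceless stop immediately after the nasal /n/, so it voices to [b]. /avojjenpepusaneb/ → avojjenbepusaneb.
Rule 2 (high vowel syncope): /u/ is a high vowel flanked by voiceless consonants /p/ and /s/, so it deletes. /avojjenbepusaneb/ → avojjenbepsaneb.
Rule 3 (final devoicing): /b/ is a voiced obstruent in word-final position, so it devoices to [p]. /avojjenbepsaneb/ → avojjenbepsanep.

avojjenbepsanep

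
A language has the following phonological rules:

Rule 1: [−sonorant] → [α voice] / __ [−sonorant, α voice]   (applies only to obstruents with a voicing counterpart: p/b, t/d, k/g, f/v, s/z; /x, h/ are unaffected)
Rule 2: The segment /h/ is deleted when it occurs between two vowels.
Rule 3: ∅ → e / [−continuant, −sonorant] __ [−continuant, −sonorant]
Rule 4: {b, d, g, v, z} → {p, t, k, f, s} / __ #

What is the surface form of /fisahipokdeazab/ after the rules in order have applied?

fisaipogedeazap

Rule 1 (regressive voicing assimilation): /k/ precedes the voiced obstruent /d/, so it voices to [g] by assimilation. /fisahipokdeazab/ → fisahipogdeazab.
Rule 2 (intervocalic h-deletion): /h/ occurs between vowels /a/ and /i/, so it deletes. /fisahipogdeazab/ → fisaipogdeazab.
Rule 3 (stop-cluster e-epenthesis): /g/ and /d/ form a stop–stop cluster, so [e] is inserted between them. /fisaipogdeazab/ → fisaipogedeazab.
Rule 4 (final devoicing): /b/ is a voiced obstruent in word-final position, so it devoices to [p]. /fisaipogedeazab/ → fisaipogedeazap.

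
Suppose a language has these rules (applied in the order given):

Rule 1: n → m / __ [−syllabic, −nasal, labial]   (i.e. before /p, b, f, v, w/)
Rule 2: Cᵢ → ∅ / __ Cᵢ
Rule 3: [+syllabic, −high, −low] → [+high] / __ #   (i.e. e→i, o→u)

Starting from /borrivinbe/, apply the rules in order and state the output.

borivimbi

Rule 1 (nasal place assimilation): /n/ precedes the labial consonant /b/, so it assimilates in place to [m]. /borrivinbe/ → borrivimbe.
Rule 2 (degemination): /rr/ is a geminate; the first /r/ deletes. /borrivimbe/ → borivimbe.
Rule 3 (final vowel raising): /e/ is a mid vowel in word-final position, so it raises to [i]. /borivimbe/ → borivimbi.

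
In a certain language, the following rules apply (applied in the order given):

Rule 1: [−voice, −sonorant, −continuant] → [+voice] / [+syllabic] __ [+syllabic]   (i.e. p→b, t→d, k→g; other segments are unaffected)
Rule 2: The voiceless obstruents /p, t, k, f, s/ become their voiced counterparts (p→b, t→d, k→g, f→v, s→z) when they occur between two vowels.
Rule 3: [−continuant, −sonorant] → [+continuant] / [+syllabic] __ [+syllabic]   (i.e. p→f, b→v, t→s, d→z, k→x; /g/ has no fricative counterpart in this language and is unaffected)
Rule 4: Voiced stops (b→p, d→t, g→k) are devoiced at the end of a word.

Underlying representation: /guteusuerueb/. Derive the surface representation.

Rule 1 (intervocalic voicing): /t/ is a voiceless stop between vowels /u/ and /e/, so it voices to [d]. /guteusuerueb/ → gudeusuerueb.
Rule 2 (intervocalic voicing): /s/ is a voiceless obstruent between vowels /u/ and /u/, so it voices to [z]. /gudeusuerueb/ → gudeuzuerueb.
Rule 3 (intervocalic spirantization): /d/ is a stop between vowels /u/ and /e/, so it spirantizes to the fricative [z]. /gudeuzuerueb/ → guzeuzuerueb.
Rule 4 (final devoicing): /b/ is a voiced stop in word-final position, so it devoices to [p]. /guzeuzuerueb/ → guzeuzueruep.

guzeuzueruep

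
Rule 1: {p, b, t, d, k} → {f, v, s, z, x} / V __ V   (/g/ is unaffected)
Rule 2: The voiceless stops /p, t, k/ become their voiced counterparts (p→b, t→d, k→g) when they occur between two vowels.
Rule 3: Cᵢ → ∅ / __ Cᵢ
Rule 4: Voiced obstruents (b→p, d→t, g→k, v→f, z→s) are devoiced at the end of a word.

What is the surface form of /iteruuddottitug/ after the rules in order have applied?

iseruudotisuk

Rule 1 (intervocalic spirantization): /t/ is a stop between vowels /i/ and /e/, so it spirantizes to the fricative [s]. /t/ is a stop between vowels /i/ and /u/, so it spirantizes to the fricative [s]. /iteruuddottitug/ → iseruuddottisug.
Rule 2 (intervocalic voicing): no segment meets the environment; /iseruuddottisug/ is unchanged.
Rule 3 (degemination): /dd/ is a geminate; the first /d/ deletes. /tt/ is a geminate; the first /t/ deletes. /iseruuddottisug/ → iseruudotisug.
Rule 4 (final devoicing): /g/ is a voiced obstruent in word-final position, so it devoices to [k]. /iseruudotisug/ → iseruudotisuk.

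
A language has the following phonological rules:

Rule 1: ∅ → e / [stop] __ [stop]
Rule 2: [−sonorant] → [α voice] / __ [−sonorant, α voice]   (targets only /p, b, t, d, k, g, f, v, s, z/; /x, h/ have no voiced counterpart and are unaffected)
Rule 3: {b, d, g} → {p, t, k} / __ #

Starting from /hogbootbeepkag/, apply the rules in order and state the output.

hogebootebeepekak

Rule 1 (stop-cluster e-epenthesis): /g/ and /b/ form a stop–stop cluster, so [e] is inserted between them. /t/ and /b/ form a stop–stop cluster, so [e] is inserted between them. /p/ and /k/ form a stop–stop cluster, so [e] is inserted between them. /hogbootbeepkag/ → hogebootebeepekag.
Rule 2 (regressive voicing assimilation): no segment meets the environment; /hogebootebeepekag/ is unchanged.
Rule 3 (final devoicing): /g/ is a voiced stop in word-final position, so it devoices to [k]. /hogebootebeepekag/ → hogebootebeepekak.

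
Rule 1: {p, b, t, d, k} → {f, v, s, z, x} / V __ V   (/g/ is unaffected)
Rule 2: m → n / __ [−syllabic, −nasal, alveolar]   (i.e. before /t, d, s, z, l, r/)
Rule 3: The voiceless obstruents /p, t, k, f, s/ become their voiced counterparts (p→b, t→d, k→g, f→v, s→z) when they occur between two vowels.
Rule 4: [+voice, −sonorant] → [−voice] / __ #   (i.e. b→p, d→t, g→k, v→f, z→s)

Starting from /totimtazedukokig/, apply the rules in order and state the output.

Rule 1 (intervocalic spirantization): /t/ is a stop between vowels /o/ and /i/, so it spirantizes to the fricative [s]. /d/ is a stop between vowels /e/ and /u/, so it spirantizes to the fricative [z]. /k/ is a stop between vowels /u/ and /o/, so it spirantizes to the fricative [x]. /k/ is a stop between vowels /o/ and /i/, so it spirantizes to the fricative [x]. /totimtazedukokig/ → tosimtazezuxoxig.
Rule 2 (nasal place assimilation): /m/ precedes the alveolar consonant /t/, so it assimilates in place to [n]. /tosimtazezuxoxig/ → tosintazezuxoxig.
Rule 3 (intervocalic voicing): /s/ is a voiceless obstruent between vowels /o/ and /i/, so it voices to [z]. /tosintazezuxoxig/ → tozintazezuxoxig.
Rule 4 (final devoicing): /g/ is a voiced obstruent in word-final position, so it devoices to [k]. /tozintazezuxoxig/ → tozintazezuxoxik.

tozintazezuxoxik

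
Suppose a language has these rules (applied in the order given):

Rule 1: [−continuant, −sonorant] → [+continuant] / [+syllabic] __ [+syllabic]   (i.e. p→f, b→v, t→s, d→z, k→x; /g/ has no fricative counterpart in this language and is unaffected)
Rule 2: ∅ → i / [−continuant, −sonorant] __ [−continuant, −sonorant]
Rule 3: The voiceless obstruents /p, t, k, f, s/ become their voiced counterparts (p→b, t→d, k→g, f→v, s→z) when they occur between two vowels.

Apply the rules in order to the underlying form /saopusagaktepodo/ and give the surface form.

saovuzagagidevozo

Rule 1 (intervocalic spirantization): /p/ is a stop between vowels /o/ and /u/, so it spirantizes to the fricative [f]. /p/ is a stop between vowels /e/ and /o/, so it spirantizes to the fricative [f]. /d/ is a stop between vowels /o/ and /o/, so it spirantizes to the fricative [z]. /saopusagaktepodo/ → saofusagaktefozo.
Rule 2 (stop-cluster i-epenthesis): /k/ and /t/ form a stop–stop cluster, so [i] is inserted between them. /saofusagaktefozo/ → saofusagakitefozo.
Rule 3 (intervocalic voicing): /f/ is a voiceless obstruent between vowels /o/ and /u/, so it voices to [v]. /s/ is a voiceless obstruent between vowels /u/ and /a/, so it voices to [z]. /k/ is a voiceless obstruent between vowels /a/ and /i/, so it voices to [g]. /t/ is a voiceless obstruent between vowels /i/ and /e/, so it voices to [d]. /f/ is a voiceless obstruent between vowels /e/ and /o/, so it voices to [v]. /saofusagakitefozo/ → saovuzagagidevozo.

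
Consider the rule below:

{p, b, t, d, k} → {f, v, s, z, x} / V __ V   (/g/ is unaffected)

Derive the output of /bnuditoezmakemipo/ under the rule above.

/d/ is a stop between vowels /u/ and /i/, so it spirantizes to the fricative [z].
/t/ is a stop between vowels /i/ and /o/, so it spirantizes to the fricative [s].
/k/ is a stop between vowels /a/ and /e/, so it spirantizes to the fricative [x].
/p/ is a stop between vowels /i/ and /o/, so it spirantizes to the fricative [f].
Surface form: [bnuzisoezmaxemifo].

bnuzisoezmaxemifo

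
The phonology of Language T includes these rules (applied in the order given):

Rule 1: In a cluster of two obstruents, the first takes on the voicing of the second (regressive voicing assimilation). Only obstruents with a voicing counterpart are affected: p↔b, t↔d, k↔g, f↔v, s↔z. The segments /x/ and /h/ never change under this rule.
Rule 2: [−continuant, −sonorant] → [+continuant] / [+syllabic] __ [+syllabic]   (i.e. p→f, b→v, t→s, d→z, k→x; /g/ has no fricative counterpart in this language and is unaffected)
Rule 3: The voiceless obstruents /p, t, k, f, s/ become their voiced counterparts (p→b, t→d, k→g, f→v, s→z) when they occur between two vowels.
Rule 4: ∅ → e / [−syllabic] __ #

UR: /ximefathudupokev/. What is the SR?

Rule 1 (regressive voicing assimilation): no segment meets the environment; /ximefathudupokev/ is unchanged.
Rule 2 (intervocalic spirantization): /d/ is a stop between vowels /u/ and /u/, so it spirantizes to the fricative [z]. /p/ is a stop between vowels /u/ and /o/, so it spirantizes to the fricative [f]. /k/ is a stop between vowels /o/ and /e/, so it spirantizes to the fricative [x]. /ximefathudupokev/ → ximefathuzufoxev.
Rule 3 (intervocalic voicing): /f/ is a voiceless obstruent between vowels /e/ and /a/, so it voices to [v]. /f/ is a voiceless obstruent between vowels /u/ and /o/, so it voices to [v]. /ximefathuzufoxev/ → ximevathuzuvoxev.
Rule 4 (final e-epenthesis): the form ends in the consonant /v/, so [e] is inserted word-finally. /ximevathuzuvoxev/ → ximevathuzuvoxeve.

ximevathuzuvoxeve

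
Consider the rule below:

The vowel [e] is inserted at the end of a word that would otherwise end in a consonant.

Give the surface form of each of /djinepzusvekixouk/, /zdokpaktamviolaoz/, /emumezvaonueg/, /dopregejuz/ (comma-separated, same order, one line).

djinepzusvekixouke, zdokpaktamviolaoze, emumezvaonuege, dopregejuze

/djinepzusvekixouk/: the form ends in the consonant /k/, so [e] is inserted word-finally. → [djinepzusvekixouke].
/zdokpaktamviolaoz/: the form ends in the consonant /z/, so [e] is inserted word-finally. → [zdokpaktamviolaoze].
/emumezvaonueg/: the form ends in the consonant /g/, so [e] is inserted word-finally. → [emumezvaonuege].
/dopregejuz/: the form ends in the consonant /z/, so [e] is inserted word-finally. → [dopregejuze].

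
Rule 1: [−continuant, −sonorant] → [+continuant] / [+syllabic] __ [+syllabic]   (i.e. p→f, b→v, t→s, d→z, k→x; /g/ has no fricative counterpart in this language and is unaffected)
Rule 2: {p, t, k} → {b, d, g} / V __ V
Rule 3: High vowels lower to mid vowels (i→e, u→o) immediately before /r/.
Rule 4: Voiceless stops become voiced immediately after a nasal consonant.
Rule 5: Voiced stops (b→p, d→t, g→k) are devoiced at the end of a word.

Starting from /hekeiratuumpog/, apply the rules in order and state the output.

Rule 1 (intervocalic spirantization): /k/ is a stop between vowels /e/ and /e/, so it spirantizes to the fricative [x]. /t/ is a stop between vowels /a/ and /u/, so it spirantizes to the fricative [s]. /hekeiratuumpog/ → hexeirasuumpog.
Rule 2 (intervocalic voicing): no segment meets the environment; /hexeirasuumpog/ is unchanged.
Rule 3 (pre-rhotic lowering): /i/ is a high vowel immediately before /r/, so it lowers to [e]. /hexeirasuumpog/ → hexeerasuumpog.
Rule 4 (post-nasal voicing): /p/ is a voiceless stop immediately after the nasal /m/, so it voices to [b]. /hexeerasuumpog/ → hexeerasuumbog.
Rule 5 (final devoicing): /g/ is a voiced stop in word-final position, so it devoices to [k]. /hexeerasuumbog/ → hexeerasuumbok.

hexeerasuumbok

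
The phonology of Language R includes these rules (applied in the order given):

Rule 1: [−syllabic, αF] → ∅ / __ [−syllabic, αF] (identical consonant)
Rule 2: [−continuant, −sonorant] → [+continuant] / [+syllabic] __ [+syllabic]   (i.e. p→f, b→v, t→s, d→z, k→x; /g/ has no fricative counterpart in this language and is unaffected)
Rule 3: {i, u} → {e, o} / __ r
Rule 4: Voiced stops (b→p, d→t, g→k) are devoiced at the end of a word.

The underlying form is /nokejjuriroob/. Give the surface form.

noxejoreroop

Rule 1 (degemination): /jj/ is a geminate; the first /j/ deletes. /nokejjuriroob/ → nokejuriroob.
Rule 2 (intervocalic spirantization): /k/ is a stop between vowels /o/ and /e/, so it spirantizes to the fricative [x]. /nokejuriroob/ → noxejuriroob.
Rule 3 (pre-rhotic lowering): /u/ is a high vowel immediately before /r/, so it lowers to [o]. /i/ is a high vowel immediately before /r/, so it lowers to [e]. /noxejuriroob/ → noxejoreroob.
Rule 4 (final devoicing): /b/ is a voiced stop in word-final position, so it devoices to [p]. /noxejoreroob/ → noxejoreroop.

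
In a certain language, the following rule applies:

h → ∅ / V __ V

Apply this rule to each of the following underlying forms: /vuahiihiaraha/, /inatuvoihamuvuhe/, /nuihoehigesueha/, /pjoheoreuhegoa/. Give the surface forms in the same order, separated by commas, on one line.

/vuahiihiaraha/: /h/ occurs between vowels /a/ and /i/, so it deletes. /h/ occurs between vowels /i/ and /i/, so it deletes. /h/ occurs between vowels /a/ and /a/, so it deletes. → [vuaiiiaraa].
/inatuvoihamuvuhe/: /h/ occurs between vowels /i/ and /a/, so it deletes. /h/ occurs between vowels /u/ and /e/, so it deletes. → [inatuvoiamuvue].
/nuihoehigesueha/: /h/ occurs between vowels /i/ and /o/, so it deletes. /h/ occurs between vowels /e/ and /i/, so it deletes. /h/ occurs between vowels /e/ and /a/, so it deletes. → [nuioeigesuea].
/pjoheoreuhegoa/: /h/ occurs between vowels /o/ and /e/, so it deletes. /h/ occurs between vowels /u/ and /e/, so it deletes. → [pjoeoreuegoa].

vuaiiiaraa, inatuvoiamuvue, nuioeigesuea, pjoeoreuegoa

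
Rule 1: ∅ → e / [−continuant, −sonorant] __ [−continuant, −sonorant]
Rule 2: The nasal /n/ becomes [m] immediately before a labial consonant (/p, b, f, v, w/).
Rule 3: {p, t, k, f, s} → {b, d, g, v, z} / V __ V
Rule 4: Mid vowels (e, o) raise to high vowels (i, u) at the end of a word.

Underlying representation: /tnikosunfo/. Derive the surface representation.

Rule 1 (stop-cluster e-epenthesis): no segment meets the environment; /tnikosunfo/ is unchanged.
Rule 2 (nasal place assimilation): /n/ precedes the labial consonant /f/, so it assimilates in place to [m]. /tnikosunfo/ → tnikosumfo.
Rule 3 (intervocalic voicing): /k/ is a voiceless obstruent between vowels /i/ and /o/, so it voices to [g]. /s/ is a voiceless obstruent between vowels /o/ and /u/, so it voices to [z]. /tnikosumfo/ → tnigozumfo.
Rule 4 (final vowel raising): /o/ is a mid vowel in word-final position, so it raises to [u]. /tnigozumfo/ → tnigozumfu.

tnigozumfu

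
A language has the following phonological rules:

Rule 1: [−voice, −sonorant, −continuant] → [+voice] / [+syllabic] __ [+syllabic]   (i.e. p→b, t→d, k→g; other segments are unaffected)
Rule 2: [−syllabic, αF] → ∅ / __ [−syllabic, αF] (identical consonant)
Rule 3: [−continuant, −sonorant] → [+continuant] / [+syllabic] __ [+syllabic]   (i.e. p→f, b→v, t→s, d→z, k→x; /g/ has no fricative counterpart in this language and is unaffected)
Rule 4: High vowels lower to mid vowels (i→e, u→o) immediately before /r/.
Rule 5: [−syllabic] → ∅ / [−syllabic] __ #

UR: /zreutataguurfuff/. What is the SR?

Rule 1 (intervocalic voicing): /t/ is a voiceless stop between vowels /u/ and /a/, so it voices to [d]. /t/ is a voiceless stop between vowels /a/ and /a/, so it voices to [d]. /zreutataguurfuff/ → zreudadaguurfuff.
Rule 2 (degemination): /ff/ is a geminate; the first /f/ deletes. /zreudadaguurfuff/ → zreudadaguurfuf.
Rule 3 (intervocalic spirantization): /d/ is a stop between vowels /u/ and /a/, so it spirantizes to the fricative [z]. /d/ is a stop between vowels /a/ and /a/, so it spirantizes to the fricative [z]. /zreudadaguurfuf/ → zreuzazaguurfuf.
Rule 4 (pre-rhotic lowering): /u/ is a high vowel immediately before /r/, so it lowers to [o]. /zreuzazaguurfuf/ → zreuzazaguorfuf.
Rule 5 (final cluster simplification): no segment meets the environment; /zreuzazaguorfuf/ is unchanged.

zreuzazaguorfuf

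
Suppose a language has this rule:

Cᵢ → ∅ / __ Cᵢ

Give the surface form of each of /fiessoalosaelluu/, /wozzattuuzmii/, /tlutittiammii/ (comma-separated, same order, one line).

fiesoalosaeluu, wozatuuzmii, tlutitiamii

/fiessoalosaelluu/: /ss/ is a geminate; the first /s/ deletes. /ll/ is a geminate; the first /l/ deletes. → [fiesoalosaeluu].
/wozzattuuzmii/: /zz/ is a geminate; the first /z/ deletes. /tt/ is a geminate; the first /t/ deletes. → [wozatuuzmii].
/tlutittiammii/: /tt/ is a geminate; the first /t/ deletes. /mm/ is a geminate; the first /m/ deletes. → [tlutitiamii].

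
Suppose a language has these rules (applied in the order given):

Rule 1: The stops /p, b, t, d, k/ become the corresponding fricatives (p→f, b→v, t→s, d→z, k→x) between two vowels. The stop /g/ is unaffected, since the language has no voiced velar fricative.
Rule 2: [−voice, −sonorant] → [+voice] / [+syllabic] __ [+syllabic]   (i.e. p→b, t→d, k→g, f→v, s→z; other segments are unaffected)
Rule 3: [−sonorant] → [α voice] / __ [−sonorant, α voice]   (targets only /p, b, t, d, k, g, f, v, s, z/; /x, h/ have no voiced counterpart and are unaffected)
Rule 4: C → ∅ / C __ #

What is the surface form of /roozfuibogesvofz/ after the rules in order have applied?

Rule 1 (intervocalic spirantization): /b/ is a stop between vowels /i/ and /o/, so it spirantizes to the fricative [v]. /roozfuibogesvofz/ → roozfuivogesvofz.
Rule 2 (intervocalic voicing): no segment meets the environment; /roozfuivogesvofz/ is unchanged.
Rule 3 (regressive voicing assimilation): /z/ precedes the voiceless obstruent /f/, so it devoices to [s] by assimilation. /s/ precedes the voiced obstruent /v/, so it voices to [z] by assimilation. /f/ precedes the voiced obstruent /z/, so it voices to [v] by assimilation. /roozfuivogesvofz/ → roosfuivogezvovz.
Rule 4 (final cluster simplification): /z/ is the second consonant of a word-final cluster /vz/, so it deletes. /roosfuivogezvovz/ → roosfuivogezvov.

roosfuivogezvov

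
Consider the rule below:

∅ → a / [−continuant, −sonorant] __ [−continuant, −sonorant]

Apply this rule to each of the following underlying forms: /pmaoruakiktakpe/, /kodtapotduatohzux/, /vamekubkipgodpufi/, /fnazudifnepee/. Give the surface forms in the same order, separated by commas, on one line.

pmaoruakikatakape, kodatapotaduatohzux, vamekubakipagodapufi, fnazudifnepee

/pmaoruakiktakpe/: /k/ and /t/ form a stop–stop cluster, so [a] is inserted between them. /k/ and /p/ form a stop–stop cluster, so [a] is inserted between them. → [pmaoruakikatakape].
/kodtapotduatohzux/: /d/ and /t/ form a stop–stop cluster, so [a] is inserted between them. /t/ and /d/ form a stop–stop cluster, so [a] is inserted between them. → [kodatapotaduatohzux].
/vamekubkipgodpufi/: /b/ and /k/ form a stop–stop cluster, so [a] is inserted between them. /p/ and /g/ form a stop–stop cluster, so [a] is inserted between them. /d/ and /p/ form a stop–stop cluster, so [a] is inserted between them. → [vamekubakipagodapufi].
/fnazudifnepee/: the rule's environment is not met; surfaces unchanged as [fnazudifnepee].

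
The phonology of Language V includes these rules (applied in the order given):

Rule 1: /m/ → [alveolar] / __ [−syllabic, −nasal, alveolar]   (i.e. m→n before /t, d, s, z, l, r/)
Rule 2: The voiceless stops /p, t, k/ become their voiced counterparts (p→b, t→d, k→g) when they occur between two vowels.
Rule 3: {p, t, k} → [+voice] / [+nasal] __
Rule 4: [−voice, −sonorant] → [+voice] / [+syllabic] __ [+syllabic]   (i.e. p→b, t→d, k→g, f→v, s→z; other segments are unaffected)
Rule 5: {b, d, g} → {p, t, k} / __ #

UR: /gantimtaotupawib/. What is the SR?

Rule 1 (nasal place assimilation): /m/ precedes the alveolar consonant /t/, so it assimilates in place to [n]. /gantimtaotupawib/ → gantintaotupawib.
Rule 2 (intervocalic voicing): /t/ is a voiceless stop between vowels /o/ and /u/, so it voices to [d]. /p/ is a voiceless stop between vowels /u/ and /a/, so it voices to [b]. /gantintaotupawib/ → gantintaodubawib.
Rule 3 (post-nasal voicing): /t/ is a voiceless stop immediately after the nasal /n/, so it voices to [d]. /t/ is a voiceless stop immediately after the nasal /n/, so it voices to [d]. /gantintaodubawib/ → gandindaodubawib.
Rule 4 (intervocalic voicing): no segment meets the environment; /gandindaodubawib/ is unchanged.
Rule 5 (final devoicing): /b/ is a voiced stop in word-final position, so it devoices to [p]. /gandindaodubawib/ → gandindaodubawip.

gandindaodubawip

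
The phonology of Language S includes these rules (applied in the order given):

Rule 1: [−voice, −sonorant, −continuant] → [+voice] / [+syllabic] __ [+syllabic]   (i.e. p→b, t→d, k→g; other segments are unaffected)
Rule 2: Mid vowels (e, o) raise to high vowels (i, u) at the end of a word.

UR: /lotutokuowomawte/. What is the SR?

Rule 1 (intervocalic voicing): /t/ is a voiceless stop between vowels /o/ and /u/, so it voices to [d]. /t/ is a voiceless stop between vowels /u/ and /o/, so it voices to [d]. /k/ is a voiceless stop between vowels /o/ and /u/, so it voices to [g]. /lotutokuowomawte/ → lodudoguowomawte.
Rule 2 (final vowel raising): /e/ is a mid vowel in word-final position, so it raises to [i]. /lodudoguowomawte/ → lodudoguowomawti.

lodudoguowomawti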